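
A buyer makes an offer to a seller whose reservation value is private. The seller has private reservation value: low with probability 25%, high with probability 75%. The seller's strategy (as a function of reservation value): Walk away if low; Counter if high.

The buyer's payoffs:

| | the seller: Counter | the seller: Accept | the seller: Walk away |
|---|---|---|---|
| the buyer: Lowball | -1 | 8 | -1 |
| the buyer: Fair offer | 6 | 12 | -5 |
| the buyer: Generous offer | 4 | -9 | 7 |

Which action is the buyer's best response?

Generous offer

E[Lowball] = 0.25·(-1) + 0.75·(-1) = -1
E[Fair offer] = 0.25·(-5) + 0.75·(6) = 3.25
E[Generous offer] = 0.25·(7) + 0.75·(4) = 4.75
Best response: Generous offer (4.75 is the largest).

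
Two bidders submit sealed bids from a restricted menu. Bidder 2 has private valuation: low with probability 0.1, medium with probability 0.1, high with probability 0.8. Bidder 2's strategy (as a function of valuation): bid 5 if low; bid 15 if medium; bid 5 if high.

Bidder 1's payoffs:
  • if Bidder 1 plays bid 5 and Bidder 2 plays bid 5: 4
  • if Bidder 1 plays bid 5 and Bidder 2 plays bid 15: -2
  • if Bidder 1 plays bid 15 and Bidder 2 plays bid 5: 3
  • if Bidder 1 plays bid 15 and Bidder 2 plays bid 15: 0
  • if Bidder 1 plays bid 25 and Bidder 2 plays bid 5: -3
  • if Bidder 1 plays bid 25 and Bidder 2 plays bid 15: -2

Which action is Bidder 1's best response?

E[bid 5] = 0.1·(4) + 0.1·(-2) + 0.8·(4) = 3.4
E[bid 15] = 0.1·(3) + 0.1·(0) + 0.8·(3) = 2.7
E[bid 25] = 0.1·(-3) + 0.1·(-2) + 0.8·(-3) = -2.9
Best response: bid 5 (3.4 is the largest).

bid 5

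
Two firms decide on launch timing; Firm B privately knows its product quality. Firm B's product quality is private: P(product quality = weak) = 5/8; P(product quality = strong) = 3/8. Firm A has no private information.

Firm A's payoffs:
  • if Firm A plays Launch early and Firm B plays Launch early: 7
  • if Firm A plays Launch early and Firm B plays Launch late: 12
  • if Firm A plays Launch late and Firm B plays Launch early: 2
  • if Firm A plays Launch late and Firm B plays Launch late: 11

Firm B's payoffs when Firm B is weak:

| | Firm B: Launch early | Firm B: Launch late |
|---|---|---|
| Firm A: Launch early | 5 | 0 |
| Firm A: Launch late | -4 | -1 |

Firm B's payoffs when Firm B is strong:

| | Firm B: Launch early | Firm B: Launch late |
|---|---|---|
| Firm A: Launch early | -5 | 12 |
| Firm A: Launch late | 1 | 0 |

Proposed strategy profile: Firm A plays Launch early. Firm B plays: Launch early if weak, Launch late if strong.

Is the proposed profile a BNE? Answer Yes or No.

Firm A plays Launch early: E[Launch early] = 5/8·(7) + 3/8·(12) = 71/8; E[Launch late] = 43/8. Best-responding. ✓
Firm B (product quality weak), facing Launch early: Launch early gives 5, Launch late gives 0. Proposed Launch early is best. ✓
Firm B (product quality strong), facing Launch early: Launch early gives -5, Launch late gives 12. Proposed Launch late is best. ✓

Yes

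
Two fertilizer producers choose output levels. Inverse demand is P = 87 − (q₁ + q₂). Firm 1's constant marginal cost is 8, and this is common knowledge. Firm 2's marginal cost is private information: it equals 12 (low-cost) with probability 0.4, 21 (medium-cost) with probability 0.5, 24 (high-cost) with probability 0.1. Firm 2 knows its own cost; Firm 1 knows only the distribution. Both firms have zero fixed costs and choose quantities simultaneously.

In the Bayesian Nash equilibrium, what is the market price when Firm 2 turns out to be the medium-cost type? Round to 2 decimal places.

Firm 2 with cost c maximizes (87 − (q₁+q₂) − c)·q₂, giving q₂(c) = (87 − c − q₁)/2.
E[c₂] = 0.4·12 + 0.5·21 + 0.1·24 = 17.7
Firm 1's FOC against E[q₂] yields q₁ = (87 − 2·8 + E[c₂])/3 = (87 − 16 + 17.7)/3 = 29.5667.
q₂(medium-cost) = 18.2167, so P = 87 − (29.5667 + 18.2167) = 39.2167.

39.22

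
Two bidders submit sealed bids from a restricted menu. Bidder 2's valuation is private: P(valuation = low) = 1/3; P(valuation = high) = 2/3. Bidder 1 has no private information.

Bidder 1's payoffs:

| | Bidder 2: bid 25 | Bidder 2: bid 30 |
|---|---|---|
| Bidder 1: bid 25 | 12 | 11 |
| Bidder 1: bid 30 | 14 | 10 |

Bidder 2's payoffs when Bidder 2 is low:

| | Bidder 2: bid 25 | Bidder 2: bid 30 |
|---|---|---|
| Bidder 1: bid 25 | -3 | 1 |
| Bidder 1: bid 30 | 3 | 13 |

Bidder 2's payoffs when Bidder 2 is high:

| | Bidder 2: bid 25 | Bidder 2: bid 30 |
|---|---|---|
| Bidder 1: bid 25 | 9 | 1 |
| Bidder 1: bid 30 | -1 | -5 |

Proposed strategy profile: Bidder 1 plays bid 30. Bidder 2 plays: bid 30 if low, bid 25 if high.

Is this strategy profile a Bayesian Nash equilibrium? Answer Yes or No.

Bidder 1 plays bid 30: E[bid 30] = 1/3·(10) + 2/3·(14) = 38/3; E[bid 25] = 35/3. Best-responding. ✓
Bidder 2 (valuation low), facing bid 30: bid 25 gives 3, bid 30 gives 13. Proposed bid 30 is best. ✓
Bidder 2 (valuation high), facing bid 30: bid 25 gives -1, bid 30 gives -5. Proposed bid 25 is best. ✓

Yes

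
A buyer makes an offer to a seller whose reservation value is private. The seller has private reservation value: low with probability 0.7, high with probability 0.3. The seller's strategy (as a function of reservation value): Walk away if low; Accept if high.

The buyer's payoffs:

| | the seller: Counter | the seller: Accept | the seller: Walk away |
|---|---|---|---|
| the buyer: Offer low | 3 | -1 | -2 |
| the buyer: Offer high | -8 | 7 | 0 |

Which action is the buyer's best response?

Offer high

E[Offer low] = 0.7·(-2) + 0.3·(-1) = -1.7
E[Offer high] = 0.7·(0) + 0.3·(7) = 2.1
Best response: Offer high (2.1 is the largest).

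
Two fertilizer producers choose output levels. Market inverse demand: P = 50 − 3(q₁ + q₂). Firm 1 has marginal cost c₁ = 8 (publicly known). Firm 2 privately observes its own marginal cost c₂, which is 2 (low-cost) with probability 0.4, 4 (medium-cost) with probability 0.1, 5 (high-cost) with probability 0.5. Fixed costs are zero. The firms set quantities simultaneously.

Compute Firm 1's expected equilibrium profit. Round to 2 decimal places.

52.64

Type-c best response for Firm 2: q₂(c) = (50 − c)/6 − q₁/2.
Firm 1 maximizes expected profit; its first-order condition is 50 − 6q₁ − 3E[q₂] − 8 = 0.
Substituting E[q₂] and solving: E[c₂] = 3.7, so q₁ = (50 − 2·8 + 3.7)/9 = 4.18889.
E[P] = 50 − 3·(q₁ + E[q₂]) = 20.5667; Firm 1's expected profit = (E[P] − 8)·q₁ = (20.5667 − 8)·4.18889 = 52.6404.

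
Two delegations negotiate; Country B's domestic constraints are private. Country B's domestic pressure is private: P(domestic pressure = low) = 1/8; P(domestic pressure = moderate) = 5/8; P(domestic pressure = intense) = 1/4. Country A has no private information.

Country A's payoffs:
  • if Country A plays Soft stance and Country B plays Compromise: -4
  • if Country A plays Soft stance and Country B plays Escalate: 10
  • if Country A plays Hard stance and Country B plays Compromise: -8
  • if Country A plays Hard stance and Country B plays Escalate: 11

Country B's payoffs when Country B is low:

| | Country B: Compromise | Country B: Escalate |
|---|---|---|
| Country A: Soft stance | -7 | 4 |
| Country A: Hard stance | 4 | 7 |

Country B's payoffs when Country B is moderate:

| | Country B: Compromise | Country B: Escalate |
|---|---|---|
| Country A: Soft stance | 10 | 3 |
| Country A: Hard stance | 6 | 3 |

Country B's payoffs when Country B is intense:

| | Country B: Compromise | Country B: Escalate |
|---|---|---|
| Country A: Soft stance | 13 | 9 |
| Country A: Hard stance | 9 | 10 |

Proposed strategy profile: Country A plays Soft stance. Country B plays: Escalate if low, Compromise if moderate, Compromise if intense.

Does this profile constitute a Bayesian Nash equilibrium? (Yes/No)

Yes

A profile is a BNE iff every type of every player is best-responding given beliefs about the other side.
Country A plays Soft stance: E[Soft stance] = 1/8·(10) + 5/8·(-4) + 1/4·(-4) = -9/4; E[Hard stance] = -45/8. Best-responding. ✓
Country B (domestic pressure low), facing Soft stance: Compromise gives -7, Escalate gives 4. Proposed Escalate is best. ✓
Country B (domestic pressure moderate), facing Soft stance: Compromise gives 10, Escalate gives 3. Proposed Compromise is best. ✓
Country B (domestic pressure intense), facing Soft stance: Compromise gives 13, Escalate gives 9. Proposed Compromise is best. ✓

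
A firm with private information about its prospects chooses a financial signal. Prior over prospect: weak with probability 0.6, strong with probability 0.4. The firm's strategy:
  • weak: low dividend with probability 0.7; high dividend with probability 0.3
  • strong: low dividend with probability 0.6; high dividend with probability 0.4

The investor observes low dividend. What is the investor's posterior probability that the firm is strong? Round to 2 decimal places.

0.36

P(low dividend) = 0.6·0.7 + 0.4·0.6 = 0.66
P(strong | low dividend) = (0.4·0.6) / 0.66 = 0.24 / 0.66 = 0.363636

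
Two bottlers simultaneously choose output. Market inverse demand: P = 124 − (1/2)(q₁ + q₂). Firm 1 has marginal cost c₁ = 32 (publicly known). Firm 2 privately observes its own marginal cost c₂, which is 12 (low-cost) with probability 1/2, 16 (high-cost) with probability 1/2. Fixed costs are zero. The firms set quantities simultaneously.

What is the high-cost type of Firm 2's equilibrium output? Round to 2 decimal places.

Type-c best response for Firm 2: q₂(c) = (124 − c) − q₁/2.
Firm 1 maximizes expected profit; its first-order condition is 124 − q₁ − (1/2)E[q₂] − 32 = 0.
Substituting E[q₂] and solving: E[c₂] = 14, so q₁ = (124 − 2·32 + 14)/(3/2) = 49.3333.
q₂(high-cost) = (124 − 16 − (1/2)·49.3333) = 83.3333.

83.33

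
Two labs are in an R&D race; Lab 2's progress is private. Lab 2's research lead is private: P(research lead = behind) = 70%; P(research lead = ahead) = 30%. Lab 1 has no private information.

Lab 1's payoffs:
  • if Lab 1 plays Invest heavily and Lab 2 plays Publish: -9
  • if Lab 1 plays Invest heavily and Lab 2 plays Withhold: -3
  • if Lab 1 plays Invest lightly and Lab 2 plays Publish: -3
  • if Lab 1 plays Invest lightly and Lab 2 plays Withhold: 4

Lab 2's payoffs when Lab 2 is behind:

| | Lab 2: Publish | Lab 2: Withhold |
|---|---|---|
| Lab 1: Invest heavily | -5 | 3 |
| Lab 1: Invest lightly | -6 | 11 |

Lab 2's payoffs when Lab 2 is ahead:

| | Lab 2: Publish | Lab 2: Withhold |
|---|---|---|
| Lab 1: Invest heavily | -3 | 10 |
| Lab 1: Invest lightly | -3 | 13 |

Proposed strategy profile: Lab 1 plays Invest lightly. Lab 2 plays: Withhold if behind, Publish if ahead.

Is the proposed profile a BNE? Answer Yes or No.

Lab 1 plays Invest lightly: E[Invest lightly] = 0.7·(4) + 0.3·(-3) = 1.9; E[Invest heavily] = -4.8. Best-responding. ✓
Lab 2 (research lead behind), facing Invest lightly: Publish gives -6, Withhold gives 11. Proposed Withhold is best. ✓
Lab 2 (research lead ahead), facing Invest lightly: Publish gives -3, Withhold gives 13. Proposed Publish is not best — profitable deviation exists. ✗

No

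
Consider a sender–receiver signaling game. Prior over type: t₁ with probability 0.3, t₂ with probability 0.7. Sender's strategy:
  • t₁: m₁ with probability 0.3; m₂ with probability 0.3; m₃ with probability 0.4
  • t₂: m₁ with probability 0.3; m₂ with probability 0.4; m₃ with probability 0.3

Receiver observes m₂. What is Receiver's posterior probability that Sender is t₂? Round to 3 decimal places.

Apply Bayes' rule using the sender's strategy as the likelihood.
P(m₂) = 0.3·0.3 + 0.7·0.4 = 0.37
P(t₂ | m₂) = (0.7·0.4) / 0.37 = 0.28 / 0.37 = 0.756757

0.757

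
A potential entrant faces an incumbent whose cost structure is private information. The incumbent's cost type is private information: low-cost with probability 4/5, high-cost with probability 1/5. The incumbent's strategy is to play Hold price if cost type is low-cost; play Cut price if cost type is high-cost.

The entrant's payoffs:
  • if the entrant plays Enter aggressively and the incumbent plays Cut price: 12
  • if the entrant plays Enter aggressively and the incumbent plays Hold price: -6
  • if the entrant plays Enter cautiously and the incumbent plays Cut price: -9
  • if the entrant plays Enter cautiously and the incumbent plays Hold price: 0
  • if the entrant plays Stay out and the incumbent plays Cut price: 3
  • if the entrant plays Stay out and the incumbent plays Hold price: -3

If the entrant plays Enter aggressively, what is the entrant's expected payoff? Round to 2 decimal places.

-2.40

E[Enter aggressively] = 4/5·(-6) + 1/5·12 = (-24/5) + 12/5 = -12/5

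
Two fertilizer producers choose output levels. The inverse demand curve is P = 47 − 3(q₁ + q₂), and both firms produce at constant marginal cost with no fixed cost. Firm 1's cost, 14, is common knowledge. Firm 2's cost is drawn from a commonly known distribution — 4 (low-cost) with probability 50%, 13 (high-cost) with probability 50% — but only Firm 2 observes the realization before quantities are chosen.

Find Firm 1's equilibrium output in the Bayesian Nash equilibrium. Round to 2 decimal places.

3.06

Type-c best response for Firm 2: q₂(c) = (47 − c)/6 − q₁/2.
Firm 1 maximizes expected profit; its first-order condition is 47 − 6q₁ − 3E[q₂] − 14 = 0.
Substituting E[q₂] and solving: E[c₂] = 8.5, so q₁ = (47 − 2·14 + 8.5)/9 = 3.05556.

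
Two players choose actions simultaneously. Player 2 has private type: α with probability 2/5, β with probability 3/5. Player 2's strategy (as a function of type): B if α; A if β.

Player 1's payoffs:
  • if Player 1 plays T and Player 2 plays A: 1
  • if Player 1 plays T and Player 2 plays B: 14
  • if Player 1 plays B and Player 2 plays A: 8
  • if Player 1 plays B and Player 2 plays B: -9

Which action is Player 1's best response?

T

Compute Player 1's expected payoff for each action, taking the expectation over Player 2's type.
E[T] = 2/5·(14) + 3/5·(1) = 31/5
E[B] = 2/5·(-9) + 3/5·(8) = 6/5
Best response: T (31/5 is the largest).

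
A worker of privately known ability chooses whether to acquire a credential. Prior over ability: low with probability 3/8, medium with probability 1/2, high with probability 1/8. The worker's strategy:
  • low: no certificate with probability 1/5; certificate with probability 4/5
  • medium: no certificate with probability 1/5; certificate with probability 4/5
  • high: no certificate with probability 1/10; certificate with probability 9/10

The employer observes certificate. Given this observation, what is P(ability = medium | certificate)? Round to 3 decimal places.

Apply Bayes' rule using the sender's strategy as the likelihood.
P(certificate) = (3/8)·(4/5) + (1/2)·(4/5) + (1/8)·(9/10) = 13/16
P(medium | certificate) = ((1/2)·(4/5)) / (13/16) = (2/5) / (13/16) = 32/65

0.492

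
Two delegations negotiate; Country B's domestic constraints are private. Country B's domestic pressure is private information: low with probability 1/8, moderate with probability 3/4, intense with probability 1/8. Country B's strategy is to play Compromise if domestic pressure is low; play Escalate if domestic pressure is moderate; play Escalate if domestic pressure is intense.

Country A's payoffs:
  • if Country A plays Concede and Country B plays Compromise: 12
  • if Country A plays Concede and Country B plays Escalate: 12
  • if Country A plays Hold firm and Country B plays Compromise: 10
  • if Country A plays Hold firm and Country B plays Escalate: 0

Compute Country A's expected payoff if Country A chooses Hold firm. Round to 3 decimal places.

Take the expectation over Country B's domestic pressure, weighting each type's action by its prior probability.
E[Hold firm] = 1/8·10 + 3/4·0 + 1/8·0 = 5/4 + 0 + 0 = 5/4

1.250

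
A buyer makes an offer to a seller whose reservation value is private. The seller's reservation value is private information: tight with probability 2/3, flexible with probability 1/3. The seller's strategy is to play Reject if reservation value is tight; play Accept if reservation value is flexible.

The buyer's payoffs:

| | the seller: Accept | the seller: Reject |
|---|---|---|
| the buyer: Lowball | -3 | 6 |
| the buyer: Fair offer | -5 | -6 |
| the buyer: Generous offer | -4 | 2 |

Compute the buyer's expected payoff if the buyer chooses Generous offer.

E[Generous offer] = 2/3·2 + 1/3·(-4) = 4/3 + (-4/3) = 0

0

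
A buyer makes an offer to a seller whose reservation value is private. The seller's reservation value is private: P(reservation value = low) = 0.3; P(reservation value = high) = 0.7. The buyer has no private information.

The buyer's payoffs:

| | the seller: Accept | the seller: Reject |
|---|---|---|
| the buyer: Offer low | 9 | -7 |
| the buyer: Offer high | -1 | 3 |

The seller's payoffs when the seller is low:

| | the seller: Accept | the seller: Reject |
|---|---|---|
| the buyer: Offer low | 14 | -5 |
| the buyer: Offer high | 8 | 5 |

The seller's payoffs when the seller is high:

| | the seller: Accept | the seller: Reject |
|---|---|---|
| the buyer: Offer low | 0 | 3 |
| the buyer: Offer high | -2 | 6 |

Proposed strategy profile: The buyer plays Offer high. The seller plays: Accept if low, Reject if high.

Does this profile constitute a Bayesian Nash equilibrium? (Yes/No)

Yes

A profile is a BNE iff every type of every player is best-responding given beliefs about the other side.
The buyer plays Offer high: E[Offer high] = 0.3·(-1) + 0.7·(3) = 1.8; E[Offer low] = -2.2. Best-responding. ✓
The seller (reservation value low), facing Offer high: Accept gives 8, Reject gives 5. Proposed Accept is best. ✓
The seller (reservation value high), facing Offer high: Accept gives -2, Reject gives 6. Proposed Reject is best. ✓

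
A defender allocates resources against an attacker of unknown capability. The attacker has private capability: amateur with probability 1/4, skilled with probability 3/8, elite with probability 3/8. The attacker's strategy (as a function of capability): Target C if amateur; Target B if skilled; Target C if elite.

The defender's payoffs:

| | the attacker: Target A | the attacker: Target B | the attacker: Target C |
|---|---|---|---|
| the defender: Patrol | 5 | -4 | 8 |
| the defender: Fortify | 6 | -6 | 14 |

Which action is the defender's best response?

Compute the defender's expected payoff for each action, taking the expectation over the attacker's type.
E[Patrol] = 1/4·(8) + 3/8·(-4) + 3/8·(8) = 7/2
E[Fortify] = 1/4·(14) + 3/8·(-6) + 3/8·(14) = 13/2
Best response: Fortify (13/2 is the largest).

Fortify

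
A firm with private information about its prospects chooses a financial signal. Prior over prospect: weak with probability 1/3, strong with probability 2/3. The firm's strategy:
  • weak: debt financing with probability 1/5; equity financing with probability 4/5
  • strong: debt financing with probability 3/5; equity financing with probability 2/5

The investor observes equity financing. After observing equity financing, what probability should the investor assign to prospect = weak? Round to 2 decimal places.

0.50

P(equity financing) = (1/3)·(4/5) + (2/3)·(2/5) = 8/15
P(weak | equity financing) = ((1/3)·(4/5)) / (8/15) = (4/15) / (8/15) = 1/2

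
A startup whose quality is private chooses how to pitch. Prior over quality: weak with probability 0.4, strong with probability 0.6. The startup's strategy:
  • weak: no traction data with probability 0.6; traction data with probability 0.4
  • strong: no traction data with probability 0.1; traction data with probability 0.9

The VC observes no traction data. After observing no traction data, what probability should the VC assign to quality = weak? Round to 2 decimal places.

P(no traction data) = 0.4·0.6 + 0.6·0.1 = 0.3
P(weak | no traction data) = (0.4·0.6) / 0.3 = 0.24 / 0.3 = 0.8

0.80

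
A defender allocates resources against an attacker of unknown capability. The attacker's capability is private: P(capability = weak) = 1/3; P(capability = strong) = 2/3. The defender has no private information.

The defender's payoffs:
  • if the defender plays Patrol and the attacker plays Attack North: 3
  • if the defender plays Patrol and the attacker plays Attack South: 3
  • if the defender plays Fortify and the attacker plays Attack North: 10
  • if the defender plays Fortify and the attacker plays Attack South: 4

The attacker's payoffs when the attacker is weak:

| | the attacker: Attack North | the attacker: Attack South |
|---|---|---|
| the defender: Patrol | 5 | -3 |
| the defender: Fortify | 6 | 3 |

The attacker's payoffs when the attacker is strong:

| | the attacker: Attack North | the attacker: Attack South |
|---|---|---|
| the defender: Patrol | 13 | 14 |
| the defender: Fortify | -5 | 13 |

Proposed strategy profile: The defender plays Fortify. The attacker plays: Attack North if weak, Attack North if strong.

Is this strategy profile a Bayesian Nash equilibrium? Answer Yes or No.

No

The defender plays Fortify: E[Fortify] = 1/3·(10) + 2/3·(10) = 10; E[Patrol] = 3. Best-responding. ✓
The attacker (capability weak), facing Fortify: Attack North gives 6, Attack South gives 3. Proposed Attack North is best. ✓
The attacker (capability strong), facing Fortify: Attack North gives -5, Attack South gives 13. Proposed Attack North is not best — profitable deviation exists. ✗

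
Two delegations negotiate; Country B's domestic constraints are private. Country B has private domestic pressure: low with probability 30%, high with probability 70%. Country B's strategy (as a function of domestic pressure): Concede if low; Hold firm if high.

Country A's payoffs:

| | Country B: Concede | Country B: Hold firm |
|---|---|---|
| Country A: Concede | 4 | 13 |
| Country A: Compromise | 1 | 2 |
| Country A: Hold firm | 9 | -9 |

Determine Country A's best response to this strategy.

Concede

E[Concede] = 0.3·(4) + 0.7·(13) = 10.3
E[Compromise] = 0.3·(1) + 0.7·(2) = 1.7
E[Hold firm] = 0.3·(9) + 0.7·(-9) = -3.6
Best response: Concede (10.3 is the largest).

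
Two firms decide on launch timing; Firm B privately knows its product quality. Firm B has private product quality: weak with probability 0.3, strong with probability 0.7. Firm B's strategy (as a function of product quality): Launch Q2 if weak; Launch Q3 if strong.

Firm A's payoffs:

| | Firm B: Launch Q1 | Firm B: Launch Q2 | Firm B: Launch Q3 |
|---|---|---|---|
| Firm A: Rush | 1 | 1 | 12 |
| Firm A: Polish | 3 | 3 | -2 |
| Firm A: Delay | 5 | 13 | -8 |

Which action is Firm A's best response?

E[Rush] = 0.3·(1) + 0.7·(12) = 8.7
E[Polish] = 0.3·(3) + 0.7·(-2) = -0.5
E[Delay] = 0.3·(13) + 0.7·(-8) = -1.7
Best response: Rush (8.7 is the largest).

Rush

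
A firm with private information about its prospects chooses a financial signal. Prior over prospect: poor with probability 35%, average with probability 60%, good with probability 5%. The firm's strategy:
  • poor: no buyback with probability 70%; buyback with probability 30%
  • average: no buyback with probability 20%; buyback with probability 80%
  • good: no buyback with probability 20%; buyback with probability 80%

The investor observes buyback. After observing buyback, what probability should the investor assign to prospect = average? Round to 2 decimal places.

0.77

P(buyback) = 0.35·0.3 + 0.6·0.8 + 0.05·0.8 = 0.625
P(average | buyback) = (0.6·0.8) / 0.625 = 0.48 / 0.625 = 0.768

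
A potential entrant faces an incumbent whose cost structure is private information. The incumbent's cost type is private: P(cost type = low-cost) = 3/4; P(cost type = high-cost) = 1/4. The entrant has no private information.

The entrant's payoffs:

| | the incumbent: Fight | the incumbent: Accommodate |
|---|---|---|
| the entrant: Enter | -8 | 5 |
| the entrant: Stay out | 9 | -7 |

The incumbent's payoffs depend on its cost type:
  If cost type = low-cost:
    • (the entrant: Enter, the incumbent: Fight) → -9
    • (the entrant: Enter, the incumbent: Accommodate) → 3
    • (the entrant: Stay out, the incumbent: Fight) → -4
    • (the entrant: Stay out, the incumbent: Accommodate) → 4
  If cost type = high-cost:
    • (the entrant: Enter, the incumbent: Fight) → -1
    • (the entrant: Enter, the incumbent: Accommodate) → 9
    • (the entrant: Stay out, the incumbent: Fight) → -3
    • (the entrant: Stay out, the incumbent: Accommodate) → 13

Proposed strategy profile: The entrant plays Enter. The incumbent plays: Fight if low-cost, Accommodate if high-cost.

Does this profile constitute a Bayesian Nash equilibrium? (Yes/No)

No

A profile is a BNE iff every type of every player is best-responding given beliefs about the other side.
The entrant plays Enter: E[Enter] = 3/4·(-8) + 1/4·(5) = -19/4; E[Stay out] = 5. Not best-responding. ✗
The incumbent (cost type low-cost), facing Enter: Fight gives -9, Accommodate gives 3. Proposed Fight is not best — profitable deviation exists. ✗
The incumbent (cost type high-cost), facing Enter: Fight gives -1, Accommodate gives 9. Proposed Accommodate is best. ✓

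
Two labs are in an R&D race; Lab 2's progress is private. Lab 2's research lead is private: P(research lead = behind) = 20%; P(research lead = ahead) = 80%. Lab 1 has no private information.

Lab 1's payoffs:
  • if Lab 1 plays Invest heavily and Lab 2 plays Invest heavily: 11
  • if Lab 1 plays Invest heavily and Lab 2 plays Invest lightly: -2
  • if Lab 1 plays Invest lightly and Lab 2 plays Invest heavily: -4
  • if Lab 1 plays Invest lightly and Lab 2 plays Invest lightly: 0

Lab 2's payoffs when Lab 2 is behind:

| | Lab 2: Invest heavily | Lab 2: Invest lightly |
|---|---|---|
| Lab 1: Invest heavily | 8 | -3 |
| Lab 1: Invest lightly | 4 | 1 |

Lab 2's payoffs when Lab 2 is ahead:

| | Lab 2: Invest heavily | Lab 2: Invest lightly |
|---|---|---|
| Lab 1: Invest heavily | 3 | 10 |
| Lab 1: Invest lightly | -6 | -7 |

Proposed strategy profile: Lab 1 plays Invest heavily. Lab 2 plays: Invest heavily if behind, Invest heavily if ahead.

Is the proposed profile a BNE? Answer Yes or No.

No

Lab 1 plays Invest heavily: E[Invest heavily] = 0.2·(11) + 0.8·(11) = 11; E[Invest lightly] = -4. Best-responding. ✓
Lab 2 (research lead behind), facing Invest heavily: Invest heavily gives 8, Invest lightly gives -3. Proposed Invest heavily is best. ✓
Lab 2 (research lead ahead), facing Invest heavily: Invest heavily gives 3, Invest lightly gives 10. Proposed Invest heavily is not best — profitable deviation exists. ✗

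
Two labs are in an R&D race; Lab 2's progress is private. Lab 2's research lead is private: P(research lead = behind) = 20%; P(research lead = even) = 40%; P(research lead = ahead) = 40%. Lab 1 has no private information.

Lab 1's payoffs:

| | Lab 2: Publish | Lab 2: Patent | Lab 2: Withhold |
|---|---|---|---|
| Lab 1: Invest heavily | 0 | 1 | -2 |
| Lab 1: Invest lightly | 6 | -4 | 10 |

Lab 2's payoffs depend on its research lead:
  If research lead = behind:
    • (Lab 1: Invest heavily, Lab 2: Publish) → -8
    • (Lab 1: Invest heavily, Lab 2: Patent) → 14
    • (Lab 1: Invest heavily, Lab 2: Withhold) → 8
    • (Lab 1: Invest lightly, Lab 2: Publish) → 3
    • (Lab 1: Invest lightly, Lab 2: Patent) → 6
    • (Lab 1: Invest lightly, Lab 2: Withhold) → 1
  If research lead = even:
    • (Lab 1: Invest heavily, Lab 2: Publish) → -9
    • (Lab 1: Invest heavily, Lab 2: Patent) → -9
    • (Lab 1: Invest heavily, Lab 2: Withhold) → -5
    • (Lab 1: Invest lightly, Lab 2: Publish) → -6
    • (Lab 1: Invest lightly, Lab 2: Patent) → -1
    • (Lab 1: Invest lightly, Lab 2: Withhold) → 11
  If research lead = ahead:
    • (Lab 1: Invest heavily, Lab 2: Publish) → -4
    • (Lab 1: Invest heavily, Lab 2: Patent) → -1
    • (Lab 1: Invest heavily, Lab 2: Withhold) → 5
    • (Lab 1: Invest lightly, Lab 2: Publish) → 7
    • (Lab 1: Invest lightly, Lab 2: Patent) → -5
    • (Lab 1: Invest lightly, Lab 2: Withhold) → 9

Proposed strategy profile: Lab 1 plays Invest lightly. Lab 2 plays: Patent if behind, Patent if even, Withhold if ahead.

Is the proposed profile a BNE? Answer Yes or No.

No

A profile is a BNE iff every type of every player is best-responding given beliefs about the other side.
Lab 1 plays Invest lightly: E[Invest lightly] = 0.2·(-4) + 0.4·(-4) + 0.4·(10) = 1.6; E[Invest heavily] = -0.2. Best-responding. ✓
Lab 2 (research lead behind), facing Invest lightly: Publish gives 3, Patent gives 6, Withhold gives 1. Proposed Patent is best. ✓
Lab 2 (research lead even), facing Invest lightly: Publish gives -6, Patent gives -1, Withhold gives 11. Proposed Patent is not best — profitable deviation exists. ✗
Lab 2 (research lead ahead), facing Invest lightly: Publish gives 7, Patent gives -5, Withhold gives 9. Proposed Withhold is best. ✓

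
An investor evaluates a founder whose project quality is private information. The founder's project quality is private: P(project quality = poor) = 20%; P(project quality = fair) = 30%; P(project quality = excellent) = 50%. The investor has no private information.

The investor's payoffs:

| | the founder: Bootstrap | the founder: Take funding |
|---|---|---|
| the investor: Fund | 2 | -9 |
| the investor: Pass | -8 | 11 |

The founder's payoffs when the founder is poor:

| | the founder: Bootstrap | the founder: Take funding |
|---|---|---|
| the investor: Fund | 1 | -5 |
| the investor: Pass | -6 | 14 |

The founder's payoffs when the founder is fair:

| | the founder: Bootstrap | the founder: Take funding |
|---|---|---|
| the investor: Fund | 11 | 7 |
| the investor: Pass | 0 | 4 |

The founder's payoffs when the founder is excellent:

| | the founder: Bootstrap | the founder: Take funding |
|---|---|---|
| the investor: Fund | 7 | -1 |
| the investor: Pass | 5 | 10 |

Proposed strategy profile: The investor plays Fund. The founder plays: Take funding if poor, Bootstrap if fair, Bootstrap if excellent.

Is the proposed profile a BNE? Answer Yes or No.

The investor plays Fund: E[Fund] = 0.2·(-9) + 0.3·(2) + 0.5·(2) = -0.2; E[Pass] = -4.2. Best-responding. ✓
The founder (project quality poor), facing Fund: Bootstrap gives 1, Take funding gives -5. Proposed Take funding is not best — profitable deviation exists. ✗
The founder (project quality fair), facing Fund: Bootstrap gives 11, Take funding gives 7. Proposed Bootstrap is best. ✓
The founder (project quality excellent), facing Fund: Bootstrap gives 7, Take funding gives -1. Proposed Bootstrap is best. ✓

No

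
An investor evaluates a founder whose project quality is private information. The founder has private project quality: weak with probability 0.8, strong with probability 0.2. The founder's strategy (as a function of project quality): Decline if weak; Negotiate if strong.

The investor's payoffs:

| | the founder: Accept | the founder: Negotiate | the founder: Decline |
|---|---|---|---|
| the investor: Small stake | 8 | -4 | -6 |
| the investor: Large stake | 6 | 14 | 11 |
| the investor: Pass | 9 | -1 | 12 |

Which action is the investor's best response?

Large stake

E[Small stake] = 0.8·(-6) + 0.2·(-4) = -5.6
E[Large stake] = 0.8·(11) + 0.2·(14) = 11.6
E[Pass] = 0.8·(12) + 0.2·(-1) = 9.4
Best response: Large stake (11.6 is the largest).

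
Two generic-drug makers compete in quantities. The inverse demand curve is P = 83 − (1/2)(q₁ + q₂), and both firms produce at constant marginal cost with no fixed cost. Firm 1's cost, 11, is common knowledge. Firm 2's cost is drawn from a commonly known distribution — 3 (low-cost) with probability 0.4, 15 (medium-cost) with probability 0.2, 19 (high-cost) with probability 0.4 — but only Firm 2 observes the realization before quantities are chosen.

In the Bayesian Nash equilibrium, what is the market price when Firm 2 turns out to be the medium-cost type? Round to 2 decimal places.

36.87

Type-c best response for Firm 2: q₂(c) = (83 − c) − q₁/2.
Firm 1 maximizes expected profit; its first-order condition is 83 − q₁ − (1/2)E[q₂] − 11 = 0.
Substituting E[q₂] and solving: E[c₂] = 11.8, so q₁ = (83 − 2·11 + 11.8)/(3/2) = 48.5333.
q₂(medium-cost) = 43.7333, so P = 83 − (1/2)·(48.5333 + 43.7333) = 36.8667.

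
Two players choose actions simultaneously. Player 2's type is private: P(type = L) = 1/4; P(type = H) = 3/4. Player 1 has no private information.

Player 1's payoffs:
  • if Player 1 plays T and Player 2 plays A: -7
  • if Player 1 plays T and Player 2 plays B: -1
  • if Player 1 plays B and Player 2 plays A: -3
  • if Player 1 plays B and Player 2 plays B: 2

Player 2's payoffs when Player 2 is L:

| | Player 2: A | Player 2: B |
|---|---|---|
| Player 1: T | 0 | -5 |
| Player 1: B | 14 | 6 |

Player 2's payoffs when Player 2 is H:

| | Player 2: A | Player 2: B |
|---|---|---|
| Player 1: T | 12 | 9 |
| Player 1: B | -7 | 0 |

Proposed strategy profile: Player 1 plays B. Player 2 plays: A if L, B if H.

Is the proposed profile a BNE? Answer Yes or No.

Player 1 plays B: E[B] = 1/4·(-3) + 3/4·(2) = 3/4; E[T] = -5/2. Best-responding. ✓
Player 2 (type L), facing B: A gives 14, B gives 6. Proposed A is best. ✓
Player 2 (type H), facing B: A gives -7, B gives 0. Proposed B is best. ✓

Yes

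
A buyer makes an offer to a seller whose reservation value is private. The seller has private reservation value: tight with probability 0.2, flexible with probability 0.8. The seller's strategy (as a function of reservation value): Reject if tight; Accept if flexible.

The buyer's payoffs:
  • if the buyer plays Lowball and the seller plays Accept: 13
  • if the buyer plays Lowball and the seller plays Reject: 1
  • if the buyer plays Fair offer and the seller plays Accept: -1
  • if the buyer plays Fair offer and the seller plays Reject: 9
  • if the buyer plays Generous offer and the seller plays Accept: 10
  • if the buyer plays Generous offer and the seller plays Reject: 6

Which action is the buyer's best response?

E[Lowball] = 0.2·(1) + 0.8·(13) = 10.6
E[Fair offer] = 0.2·(9) + 0.8·(-1) = 1
E[Generous offer] = 0.2·(6) + 0.8·(10) = 9.2
Best response: Lowball (10.6 is the largest).

Lowball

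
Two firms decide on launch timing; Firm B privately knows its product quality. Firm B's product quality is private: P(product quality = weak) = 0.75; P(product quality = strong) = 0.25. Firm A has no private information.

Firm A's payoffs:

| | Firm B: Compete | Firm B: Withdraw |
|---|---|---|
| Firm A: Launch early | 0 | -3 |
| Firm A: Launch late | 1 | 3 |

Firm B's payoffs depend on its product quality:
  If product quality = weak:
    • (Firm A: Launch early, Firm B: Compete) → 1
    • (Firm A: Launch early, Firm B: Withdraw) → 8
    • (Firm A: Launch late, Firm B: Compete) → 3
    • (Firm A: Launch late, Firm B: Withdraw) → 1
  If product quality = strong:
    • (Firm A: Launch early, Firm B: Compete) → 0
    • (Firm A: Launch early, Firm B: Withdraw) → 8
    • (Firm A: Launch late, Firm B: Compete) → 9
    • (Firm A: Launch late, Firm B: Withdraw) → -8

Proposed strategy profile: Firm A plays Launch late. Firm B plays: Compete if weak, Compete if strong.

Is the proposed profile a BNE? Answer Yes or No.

Yes

Firm A plays Launch late: E[Launch late] = 0.75·(1) + 0.25·(1) = 1; E[Launch early] = 0. Best-responding. ✓
Firm B (product quality weak), facing Launch late: Compete gives 3, Withdraw gives 1. Proposed Compete is best. ✓
Firm B (product quality strong), facing Launch late: Compete gives 9, Withdraw gives -8. Proposed Compete is best. ✓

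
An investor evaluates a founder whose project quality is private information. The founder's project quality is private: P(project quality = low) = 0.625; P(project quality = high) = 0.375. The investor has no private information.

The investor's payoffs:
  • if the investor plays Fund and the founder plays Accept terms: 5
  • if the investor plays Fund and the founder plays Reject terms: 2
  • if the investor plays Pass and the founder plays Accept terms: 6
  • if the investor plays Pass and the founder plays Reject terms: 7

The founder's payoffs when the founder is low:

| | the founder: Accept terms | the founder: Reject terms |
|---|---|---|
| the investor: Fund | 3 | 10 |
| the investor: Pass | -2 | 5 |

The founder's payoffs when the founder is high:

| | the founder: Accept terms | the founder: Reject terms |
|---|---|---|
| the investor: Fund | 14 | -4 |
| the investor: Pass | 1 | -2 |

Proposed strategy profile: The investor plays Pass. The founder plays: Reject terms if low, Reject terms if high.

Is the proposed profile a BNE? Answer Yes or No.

No

The investor plays Pass: E[Pass] = 0.625·(7) + 0.375·(7) = 7; E[Fund] = 2. Best-responding. ✓
The founder (project quality low), facing Pass: Accept terms gives -2, Reject terms gives 5. Proposed Reject terms is best. ✓
The founder (project quality high), facing Pass: Accept terms gives 1, Reject terms gives -2. Proposed Reject terms is not best — profitable deviation exists. ✗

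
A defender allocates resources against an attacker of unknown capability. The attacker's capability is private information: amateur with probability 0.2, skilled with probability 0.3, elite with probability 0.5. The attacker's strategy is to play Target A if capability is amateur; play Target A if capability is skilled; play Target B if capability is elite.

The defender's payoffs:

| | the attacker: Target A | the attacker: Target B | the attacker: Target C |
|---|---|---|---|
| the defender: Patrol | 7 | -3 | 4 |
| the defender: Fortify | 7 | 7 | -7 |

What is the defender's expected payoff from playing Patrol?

2

Take the expectation over the attacker's capability, weighting each type's action by its prior probability.
E[Patrol] = 0.2·7 + 0.3·7 + 0.5·(-3) = 1.4 + 2.1 + (-1.5) = 2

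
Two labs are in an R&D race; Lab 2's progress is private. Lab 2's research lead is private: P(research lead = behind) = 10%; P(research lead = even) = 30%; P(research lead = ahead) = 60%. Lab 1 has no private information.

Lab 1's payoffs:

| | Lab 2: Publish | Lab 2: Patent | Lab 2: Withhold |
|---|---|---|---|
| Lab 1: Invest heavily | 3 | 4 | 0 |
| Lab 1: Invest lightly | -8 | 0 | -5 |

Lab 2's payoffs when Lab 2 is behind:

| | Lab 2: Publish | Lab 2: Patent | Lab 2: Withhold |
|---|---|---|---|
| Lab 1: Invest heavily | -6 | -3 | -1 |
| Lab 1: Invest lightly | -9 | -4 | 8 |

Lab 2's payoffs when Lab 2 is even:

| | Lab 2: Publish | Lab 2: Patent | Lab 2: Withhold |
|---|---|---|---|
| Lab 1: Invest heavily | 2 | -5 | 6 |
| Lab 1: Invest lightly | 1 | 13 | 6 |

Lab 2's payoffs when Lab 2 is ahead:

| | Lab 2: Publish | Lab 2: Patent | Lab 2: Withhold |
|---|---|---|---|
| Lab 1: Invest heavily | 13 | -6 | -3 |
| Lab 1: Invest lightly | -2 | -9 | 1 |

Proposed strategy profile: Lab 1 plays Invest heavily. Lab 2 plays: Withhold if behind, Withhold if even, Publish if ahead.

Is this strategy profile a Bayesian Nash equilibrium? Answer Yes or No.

Lab 1 plays Invest heavily: E[Invest heavily] = 0.1·(0) + 0.3·(0) + 0.6·(3) = 1.8; E[Invest lightly] = -6.8. Best-responding. ✓
Lab 2 (research lead behind), facing Invest heavily: Publish gives -6, Patent gives -3, Withhold gives -1. Proposed Withhold is best. ✓
Lab 2 (research lead even), facing Invest heavily: Publish gives 2, Patent gives -5, Withhold gives 6. Proposed Withhold is best. ✓
Lab 2 (research lead ahead), facing Invest heavily: Publish gives 13, Patent gives -6, Withhold gives -3. Proposed Publish is best. ✓

Yes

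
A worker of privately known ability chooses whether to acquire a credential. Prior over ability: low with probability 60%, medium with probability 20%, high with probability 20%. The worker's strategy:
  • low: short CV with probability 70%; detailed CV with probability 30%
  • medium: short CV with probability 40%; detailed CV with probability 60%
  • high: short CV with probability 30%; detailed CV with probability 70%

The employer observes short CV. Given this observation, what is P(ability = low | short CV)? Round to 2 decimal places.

Apply Bayes' rule using the sender's strategy as the likelihood.
P(short CV) = 0.6·0.7 + 0.2·0.4 + 0.2·0.3 = 0.56
P(low | short CV) = (0.6·0.7) / 0.56 = 0.42 / 0.56 = 0.75

0.75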